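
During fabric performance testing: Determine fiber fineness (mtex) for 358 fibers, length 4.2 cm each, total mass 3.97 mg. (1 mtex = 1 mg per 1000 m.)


Formula: fineness (mtex) = mass (mg) / total length (km) = (mass_mg / total_length_m) * 1000
Step 1: Convert fiber length: 4.2 cm = 0.042 m
Step 2: Total fiber length = 358 * 0.042 = 15.036 m
Step 3: Linear density = 3.97 mg / 15.036 m = 0.2640 mg/m
Step 4: fineness = 0.2640 * 1000 = 264.0 mtex

264.0 mtex


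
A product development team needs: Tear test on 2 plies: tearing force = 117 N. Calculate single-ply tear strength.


Formula: Per-ply strength = Total force / Number of plies
Per-ply = 117 N / 2
Per-ply = 58.5 N

58.5 N


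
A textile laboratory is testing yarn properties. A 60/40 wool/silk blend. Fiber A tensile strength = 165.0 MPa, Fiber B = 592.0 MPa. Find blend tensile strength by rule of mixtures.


Formula: Blend property = (fraction_A * property_A) + (fraction_B * property_B)
Step 1: Contribution A = 60/100 * 165.0 MPa = 99.0 MPa
Step 2: Contribution B = 40/100 * 592.0 MPa = 236.8 MPa
Step 3: Blend tensile strength = 99.0 + 236.8 = 335.8 MPa

335.8 MPa


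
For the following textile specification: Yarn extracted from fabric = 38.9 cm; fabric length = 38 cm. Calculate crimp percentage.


Formula: Crimp% = ((L_yarn - L_fabric) / L_fabric) * 100
Step 1: Extension = 38.9 - 38 = 0.9 cm
Step 2: Crimp% = (0.9 / 38) * 100
Step 3: Crimp% = 0.023684 * 100 = 2.3684% ≈ 2.4%

2.4%


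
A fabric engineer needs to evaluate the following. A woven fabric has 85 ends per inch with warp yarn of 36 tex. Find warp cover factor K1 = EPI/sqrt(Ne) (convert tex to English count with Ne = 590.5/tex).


Formula: K1 = EPI / sqrt(Ne), with Ne = 590.5 / tex_warp
Step 1: Ne = 590.5 / 36 = 16.403
Step 2: sqrt(Ne) = sqrt(16.403) = 4.0501
Step 3: K1 = 85 / 4.0501 = 21.0

21.0


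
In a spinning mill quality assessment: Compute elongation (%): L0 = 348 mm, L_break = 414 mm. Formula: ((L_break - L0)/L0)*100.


Formula: Elongation (%) = ((L_break - L0) / L0) * 100
Step 1: Extension = 414 - 348 = 66 mm
Step 2: Elongation = (66 / 348) * 100
Step 3: Elongation = 0.189655 * 100 = 18.9655% ≈ 19.0%

19.0%


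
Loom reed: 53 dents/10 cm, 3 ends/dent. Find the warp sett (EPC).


Formula: EPC = (dents per 10 cm * ends per dent) / 10
Step 1: Total ends per 10 cm = 53 * 3 = 159
Step 2: EPC = 159 / 10 = 15.9 ends/cm

15.9 ends/cm


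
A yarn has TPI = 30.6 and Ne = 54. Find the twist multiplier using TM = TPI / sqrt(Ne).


Formula: TM = TPI / sqrt(Ne)
Step 1: sqrt(Ne) = sqrt(54) = 7.3485
Step 2: TM = 30.6 / 7.3485 = 4.16

4.16 TM


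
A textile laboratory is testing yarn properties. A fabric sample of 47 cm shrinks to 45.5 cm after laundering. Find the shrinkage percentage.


Formula: Shrinkage% = ((L_before - L_after) / L_before) * 100
Step 1: Shrinkage = 47 - 45.5 = 1.5 cm
Step 2: Shrinkage% = (1.5 / 47) * 100
Step 3: Shrinkage% = 0.031915 * 100 = 3.1915% ≈ 3.2%

3.2%


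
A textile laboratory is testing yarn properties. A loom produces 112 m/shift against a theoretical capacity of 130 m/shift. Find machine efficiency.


Formula: Efficiency% = (Actual output / Theoretical output) * 100
Efficiency% = (112 / 130) * 100
Efficiency% = 0.861538 * 100 = 86.1538% ≈ 86.2%

86.2%


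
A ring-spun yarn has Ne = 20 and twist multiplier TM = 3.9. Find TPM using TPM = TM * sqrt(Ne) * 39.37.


Formula: TPM = TM * sqrt(Ne) * 39.37
Step 1: sqrt(Ne) = sqrt(20) = 4.4721
Step 2: TM * sqrt(Ne) = 3.9 * 4.4721 = 17.4412
Step 3: TPM = 17.4412 * 39.37 = 687 twists/m

687 twists/m


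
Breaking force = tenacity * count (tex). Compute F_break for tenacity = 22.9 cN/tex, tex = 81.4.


Formula: Breaking force = Tenacity * Linear density
F = 22.9 cN/tex * 81.4 tex
F = 1864.06 cN

1864.06 cN


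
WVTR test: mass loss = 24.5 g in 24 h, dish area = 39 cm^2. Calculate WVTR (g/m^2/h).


Formula: WVTR = mass_loss / (area * time)
Step 1: Convert area: 39 cm^2 = 0.0039 m^2
Step 2: WVTR = 24.5 g / (0.0039 m^2 * 24 h)
Step 3: WVTR = 24.5 / 0.0936 = 261.8 g/m^2/h

261.8 g/m^2/h


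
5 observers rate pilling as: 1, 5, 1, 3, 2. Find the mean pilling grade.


Formula: Mean = sum / count
Sum = 1 + 5 + 1 + 3 + 2 = 12
Mean = 12 / 5 = 2.4

2.4


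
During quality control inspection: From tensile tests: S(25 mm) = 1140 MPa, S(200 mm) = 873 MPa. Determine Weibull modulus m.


Formula: m = ln(L1/L2) / ln(S2/S1)
Step 1: ln(L1/L2) = ln(25/200) = -2.07944
Step 2: S2/S1 = 873/1140 = 0.76579
Step 3: ln(S2/S1) = ln(0.76579) = -0.26685
Step 4: m = -2.07944 / -0.26685 = 7.79

7.79 (Weibull m)


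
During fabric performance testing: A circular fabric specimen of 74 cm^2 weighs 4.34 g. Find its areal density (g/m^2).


Formula: GSM = mass_g / area_m2
Step 1: Convert area: 74 cm^2 = 74 / 10000 = 0.0074 m^2
Step 2: GSM = 4.34 g / 0.0074 m^2 = 586.5 g/m^2

586.5 g/m^2


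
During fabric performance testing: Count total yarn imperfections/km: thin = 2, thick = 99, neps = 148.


Formula: Total = thin places + thick places + neps
Total = 2 + 99 + 148
Total = 249 imperfections/km

249 imperfections/km


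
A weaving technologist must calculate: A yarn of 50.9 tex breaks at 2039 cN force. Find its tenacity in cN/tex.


Formula: Tenacity = Breaking force / Linear density
Tenacity = 2039 cN / 50.9 tex
Tenacity = 40.06 cN/tex

40.06 cN/tex


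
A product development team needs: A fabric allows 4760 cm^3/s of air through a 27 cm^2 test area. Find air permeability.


Formula: Air Permeability = Airflow / Test Area
AP = 4760 cm^3/s / 27 cm^2
AP = 176.3 cm^3/s/cm^2

176.3 cm^3/s/cm^2


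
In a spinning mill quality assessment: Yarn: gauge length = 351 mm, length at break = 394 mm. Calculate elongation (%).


Formula: Elongation (%) = ((L_break - L0) / L0) * 100
Step 1: Extension = 394 - 351 = 43 mm
Step 2: Elongation = (43 / 351) * 100
Step 3: Elongation = 0.122507 * 100 = 12.2507% ≈ 12.3%

12.3%


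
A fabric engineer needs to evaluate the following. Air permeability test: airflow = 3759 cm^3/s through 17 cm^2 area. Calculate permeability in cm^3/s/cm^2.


Formula: Air Permeability = Airflow / Test Area
AP = 3759 cm^3/s / 17 cm^2
AP = 221.1 cm^3/s/cm^2

221.1 cm^3/s/cm^2


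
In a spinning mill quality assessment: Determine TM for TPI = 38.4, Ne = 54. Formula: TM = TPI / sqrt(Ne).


Formula: TM = TPI / sqrt(Ne)
Step 1: sqrt(Ne) = sqrt(54) = 7.3485
Step 2: TM = 38.4 / 7.3485 = 5.23

5.23 TM


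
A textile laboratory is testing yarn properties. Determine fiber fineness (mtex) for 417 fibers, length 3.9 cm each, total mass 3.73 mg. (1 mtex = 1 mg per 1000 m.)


Formula: fineness (mtex) = mass (mg) / total length (km) = (mass_mg / total_length_m) * 1000
Step 1: Convert fiber length: 3.9 cm = 0.039 m
Step 2: Total fiber length = 417 * 0.039 = 16.263 m
Step 3: Linear density = 3.73 mg / 16.263 m = 0.2294 mg/m
Step 4: fineness = 0.2294 * 1000 = 229.4 mtex

229.4 mtex


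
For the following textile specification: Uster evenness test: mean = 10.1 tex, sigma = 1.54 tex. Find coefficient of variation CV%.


Formula: CV% = (standard deviation / mean) * 100
Step 1: Ratio = 1.54 / 10.1 = 0.152475
Step 2: CV% = 0.152475 * 100 = 15.2475% ≈ 15.2%

15.2%


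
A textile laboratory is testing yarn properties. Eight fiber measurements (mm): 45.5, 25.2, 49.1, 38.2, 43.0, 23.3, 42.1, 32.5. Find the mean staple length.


Formula: Mean = sum of lengths / count
Sum = 45.5 + 25.2 + 49.1 + 38.2 + 43.0 + 23.3 + 42.1 + 32.5
Sum = 298.9 mm
Mean = 298.9 / 8 = 37.36 mm

37.36 mm


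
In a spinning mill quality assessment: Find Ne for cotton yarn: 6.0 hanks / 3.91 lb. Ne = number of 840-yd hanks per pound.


Formula: Ne = hanks / mass_lb
Substituting: Ne = 6.0 / 3.91
Ne = 1.5

1.5 Ne


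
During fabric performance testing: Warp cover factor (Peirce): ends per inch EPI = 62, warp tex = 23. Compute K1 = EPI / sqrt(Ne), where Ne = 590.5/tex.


Formula: K1 = EPI / sqrt(Ne), with Ne = 590.5 / tex_warp
Step 1: Ne = 590.5 / 23 = 25.674
Step 2: sqrt(Ne) = sqrt(25.674) = 5.067
Step 3: K1 = 62 / 5.067 = 12.2

12.2


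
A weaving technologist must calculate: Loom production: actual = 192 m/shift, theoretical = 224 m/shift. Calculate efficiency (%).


Formula: Efficiency% = (Actual output / Theoretical output) * 100
Efficiency% = (192 / 224) * 100
Efficiency% = 0.857143 * 100 = 85.7143% ≈ 85.7%

85.7%


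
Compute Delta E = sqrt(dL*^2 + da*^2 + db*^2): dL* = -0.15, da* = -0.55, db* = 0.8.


Formula: Delta E = sqrt(dL*^2 + da*^2 + db*^2)
Step 1: dL*^2 = (-0.15)^2 = 0.0225
Step 2: da*^2 = (-0.55)^2 = 0.3025
Step 3: db*^2 = 0.8^2 = 0.64
Step 4: Sum = 0.0225 + 0.3025 + 0.64 = 0.965
Step 5: Delta E = sqrt(0.965) = 0.98

0.98 Delta E


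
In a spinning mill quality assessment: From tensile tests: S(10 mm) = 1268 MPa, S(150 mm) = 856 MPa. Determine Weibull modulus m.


Formula: m = ln(L1/L2) / ln(S2/S1)
Step 1: ln(L1/L2) = ln(10/150) = -2.70805
Step 2: S2/S1 = 856/1268 = 0.67508
Step 3: ln(S2/S1) = ln(0.67508) = -0.39292
Step 4: m = -2.70805 / -0.39292 = 6.89

6.89 (Weibull m)


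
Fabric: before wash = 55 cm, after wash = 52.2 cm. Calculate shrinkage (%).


Formula: Shrinkage% = ((L_before - L_after) / L_before) * 100
Step 1: Shrinkage = 55 - 52.2 = 2.8 cm
Step 2: Shrinkage% = (2.8 / 55) * 100
Step 3: Shrinkage% = 0.050909 * 100 = 5.0909% ≈ 5.1%

5.1%


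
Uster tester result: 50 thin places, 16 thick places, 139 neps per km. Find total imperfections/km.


Formula: Total = thin places + thick places + neps
Total = 50 + 16 + 139
Total = 205 imperfections/km

205 imperfections/km


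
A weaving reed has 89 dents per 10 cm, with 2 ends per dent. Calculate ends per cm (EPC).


Formula: EPC = (dents per 10 cm * ends per dent) / 10
Step 1: Total ends per 10 cm = 89 * 2 = 178
Step 2: EPC = 178 / 10 = 17.8 ends/cm

17.8 ends/cm


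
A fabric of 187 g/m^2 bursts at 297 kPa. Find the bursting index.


Formula: Bursting Index = Bursting Strength / Fabric GSM
BI = 297 kPa / 187 g/m^2
BI = 1.588 kPa/(g/m^2)

1.588 kPa/(g/m^2)


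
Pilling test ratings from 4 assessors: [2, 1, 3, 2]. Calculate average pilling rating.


Formula: Mean = sum / count
Sum = 2 + 1 + 3 + 2 = 8
Mean = 8 / 4 = 2.0

2.0


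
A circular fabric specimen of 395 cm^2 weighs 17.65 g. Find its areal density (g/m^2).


Formula: GSM = mass_g / area_m2
Step 1: Convert area: 395 cm^2 = 395 / 10000 = 0.0395 m^2
Step 2: GSM = 17.65 g / 0.0395 m^2 = 446.8 g/m^2

446.8 g/m^2


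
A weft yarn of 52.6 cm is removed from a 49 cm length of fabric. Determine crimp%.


Formula: Crimp% = ((L_yarn - L_fabric) / L_fabric) * 100
Step 1: Extension = 52.6 - 49 = 3.6 cm
Step 2: Crimp% = (3.6 / 49) * 100
Step 3: Crimp% = 0.073469 * 100 = 7.3469% ≈ 7.3%

7.3%


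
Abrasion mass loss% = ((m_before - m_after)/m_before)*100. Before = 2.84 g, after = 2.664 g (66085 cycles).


Formula: Mass loss% = ((m_before - m_after) / m_before) * 100
Step 1: Mass loss = 2.84 - 2.664 = 0.176 g
Step 2: Ratio = 0.176 / 2.84 = 0.0619718
Step 3: Mass loss% = 0.0619718 * 100 = 6.19718% ≈ 6.20%

6.20%


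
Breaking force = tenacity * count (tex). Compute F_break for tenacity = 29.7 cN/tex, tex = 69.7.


Formula: Breaking force = Tenacity * Linear density
F = 29.7 cN/tex * 69.7 tex
F = 2070.09 cN

2070.09 cN


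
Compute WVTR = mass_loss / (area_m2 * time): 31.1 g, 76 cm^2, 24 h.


Formula: WVTR = mass_loss / (area * time)
Step 1: Convert area: 76 cm^2 = 0.0076 m^2
Step 2: WVTR = 31.1 g / (0.0076 m^2 * 24 h)
Step 3: WVTR = 31.1 / 0.1824 = 170.5 g/m^2/h

170.5 g/m^2/h


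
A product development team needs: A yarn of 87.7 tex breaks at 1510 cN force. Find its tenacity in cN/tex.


Formula: Tenacity = Breaking force / Linear density
Tenacity = 1510 cN / 87.7 tex
Tenacity = 17.22 cN/tex

17.22 cN/tex


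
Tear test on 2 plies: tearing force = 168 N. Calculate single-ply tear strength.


Formula: Per-ply strength = Total force / Number of plies
Per-ply = 168 N / 2
Per-ply = 84 N

84 N


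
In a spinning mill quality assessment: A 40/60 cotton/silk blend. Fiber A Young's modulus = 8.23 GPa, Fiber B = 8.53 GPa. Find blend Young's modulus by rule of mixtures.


Formula: Blend property = (fraction_A * property_A) + (fraction_B * property_B)
Step 1: Contribution A = 40/100 * 8.23 GPa = 3.292 GPa
Step 2: Contribution B = 60/100 * 8.53 GPa = 5.118 GPa
Step 3: Blend Young's modulus = 3.292 + 5.118 = 8.41 GPa

8.41 GPa


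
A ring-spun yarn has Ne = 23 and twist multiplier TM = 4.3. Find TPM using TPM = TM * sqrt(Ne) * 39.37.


Formula: TPM = TM * sqrt(Ne) * 39.37
Step 1: sqrt(Ne) = sqrt(23) = 4.7958
Step 2: TM * sqrt(Ne) = 4.3 * 4.7958 = 20.6219
Step 3: TPM = 20.6219 * 39.37 = 812 twists/m

812 twists/m


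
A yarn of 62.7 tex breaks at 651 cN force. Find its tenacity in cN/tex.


Formula: Tenacity = Breaking force / Linear density
Tenacity = 651 cN / 62.7 tex
Tenacity = 10.38 cN/tex

10.38 cN/tex


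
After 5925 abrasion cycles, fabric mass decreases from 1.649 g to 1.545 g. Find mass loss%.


Formula: Mass loss% = ((m_before - m_after) / m_before) * 100
Step 1: Mass loss = 1.649 - 1.545 = 0.104 g
Step 2: Ratio = 0.104 / 1.649 = 0.0630685
Step 3: Mass loss% = 0.0630685 * 100 = 6.30685% ≈ 6.31%

6.31%


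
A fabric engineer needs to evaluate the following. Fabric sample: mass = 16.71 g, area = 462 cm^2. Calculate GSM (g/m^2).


Formula: GSM = mass_g / area_m2
Step 1: Convert area: 462 cm^2 = 462 / 10000 = 0.0462 m^2
Step 2: GSM = 16.71 g / 0.0462 m^2 = 361.7 g/m^2

361.7 g/m^2


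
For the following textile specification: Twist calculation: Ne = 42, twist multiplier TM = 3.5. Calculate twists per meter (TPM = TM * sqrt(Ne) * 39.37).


Formula: TPM = TM * sqrt(Ne) * 39.37
Step 1: sqrt(Ne) = sqrt(42) = 6.4807
Step 2: TM * sqrt(Ne) = 3.5 * 6.4807 = 22.6825
Step 3: TPM = 22.6825 * 39.37 = 893 twists/m

893 twists/m


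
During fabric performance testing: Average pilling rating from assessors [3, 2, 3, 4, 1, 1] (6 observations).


Formula: Mean = sum / count
Sum = 3 + 2 + 3 + 4 + 1 + 1 = 14
Mean = 14 / 6 = 2.3

2.3


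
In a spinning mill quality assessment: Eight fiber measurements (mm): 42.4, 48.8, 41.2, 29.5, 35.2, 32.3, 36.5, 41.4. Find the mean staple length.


Formula: Mean = sum of lengths / count
Sum = 42.4 + 48.8 + 41.2 + 29.5 + 35.2 + 32.3 + 36.5 + 41.4
Sum = 307.3 mm
Mean = 307.3 / 8 = 38.41 mm

38.41 mm


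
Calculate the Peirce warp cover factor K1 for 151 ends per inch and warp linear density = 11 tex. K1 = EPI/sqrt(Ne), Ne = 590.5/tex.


Formula: K1 = EPI / sqrt(Ne), with Ne = 590.5 / tex_warp
Step 1: Ne = 590.5 / 11 = 53.682
Step 2: sqrt(Ne) = sqrt(53.682) = 7.3268
Step 3: K1 = 151 / 7.3268 = 20.6

20.6


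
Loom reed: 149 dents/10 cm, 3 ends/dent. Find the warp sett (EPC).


Formula: EPC = (dents per 10 cm * ends per dent) / 10
Step 1: Total ends per 10 cm = 149 * 3 = 447
Step 2: EPC = 447 / 10 = 44.7 ends/cm

44.7 ends/cm


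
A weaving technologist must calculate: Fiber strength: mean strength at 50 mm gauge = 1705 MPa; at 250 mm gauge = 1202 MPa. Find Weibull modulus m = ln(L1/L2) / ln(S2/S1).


Formula: m = ln(L1/L2) / ln(S2/S1)
Step 1: ln(L1/L2) = ln(50/250) = -1.60944
Step 2: S2/S1 = 1202/1705 = 0.70499
Step 3: ln(S2/S1) = ln(0.70499) = -0.34957
Step 4: m = -1.60944 / -0.34957 = 4.60

4.60 (Weibull m)


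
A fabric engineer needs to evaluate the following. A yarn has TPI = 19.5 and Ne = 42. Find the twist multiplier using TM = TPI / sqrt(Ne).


Formula: TM = TPI / sqrt(Ne)
Step 1: sqrt(Ne) = sqrt(42) = 6.4807
Step 2: TM = 19.5 / 6.4807 = 3.01

3.01 TM


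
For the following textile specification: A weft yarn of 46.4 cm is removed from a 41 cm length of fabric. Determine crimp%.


Formula: Crimp% = ((L_yarn - L_fabric) / L_fabric) * 100
Step 1: Extension = 46.4 - 41 = 5.4 cm
Step 2: Crimp% = (5.4 / 41) * 100
Step 3: Crimp% = 0.131707 * 100 = 13.1707% ≈ 13.2%

13.2%


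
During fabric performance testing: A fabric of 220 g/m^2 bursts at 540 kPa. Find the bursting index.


Formula: Bursting Index = Bursting Strength / Fabric GSM
BI = 540 kPa / 220 g/m^2
BI = 2.455 kPa/(g/m^2)

2.455 kPa/(g/m^2)


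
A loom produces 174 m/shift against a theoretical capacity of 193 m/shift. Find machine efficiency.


Formula: Efficiency% = (Actual output / Theoretical output) * 100
Efficiency% = (174 / 193) * 100
Efficiency% = 0.901554 * 100 = 90.1554% ≈ 90.2%

90.2%


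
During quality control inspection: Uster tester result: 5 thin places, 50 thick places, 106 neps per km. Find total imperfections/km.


Formula: Total = thin places + thick places + neps
Total = 5 + 50 + 106
Total = 161 imperfections/km

161 imperfections/km


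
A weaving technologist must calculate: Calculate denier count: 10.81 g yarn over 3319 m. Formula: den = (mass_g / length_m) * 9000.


Formula: den = (mass_g / length_m) * 9000
Substituting: den = (10.81 / 3319) * 9000
Intermediate: 10.81 / 3319 = 0.00325701 g/m
den = 0.00325701 * 9000 = 29.3 denier

29.3 denier


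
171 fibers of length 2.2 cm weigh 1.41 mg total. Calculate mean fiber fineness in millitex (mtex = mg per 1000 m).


Formula: fineness (mtex) = mass (mg) / total length (km) = (mass_mg / total_length_m) * 1000
Step 1: Convert fiber length: 2.2 cm = 0.022 m
Step 2: Total fiber length = 171 * 0.022 = 3.762 m
Step 3: Linear density = 1.41 mg / 3.762 m = 0.3748 mg/m
Step 4: fineness = 0.3748 * 1000 = 374.8 mtex

374.8 mtex


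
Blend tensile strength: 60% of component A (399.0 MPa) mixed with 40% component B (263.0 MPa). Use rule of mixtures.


Formula: Blend property = (fraction_A * property_A) + (fraction_B * property_B)
Step 1: Contribution A = 60/100 * 399.0 MPa = 239.4 MPa
Step 2: Contribution B = 40/100 * 263.0 MPa = 105.2 MPa
Step 3: Blend tensile strength = 239.4 + 105.2 = 344.6 MPa

344.6 MPa


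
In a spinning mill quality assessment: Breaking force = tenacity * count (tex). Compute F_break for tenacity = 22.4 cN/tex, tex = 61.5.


Formula: Breaking force = Tenacity * Linear density
F = 22.4 cN/tex * 61.5 tex
F = 1377.60 cN

1377.60 cN


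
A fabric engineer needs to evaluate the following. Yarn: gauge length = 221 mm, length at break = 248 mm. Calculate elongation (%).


Formula: Elongation (%) = ((L_break - L0) / L0) * 100
Step 1: Extension = 248 - 221 = 27 mm
Step 2: Elongation = (27 / 221) * 100
Step 3: Elongation = 0.122172 * 100 = 12.2172% ≈ 12.2%

12.2%


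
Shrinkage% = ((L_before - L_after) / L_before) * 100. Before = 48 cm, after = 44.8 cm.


Formula: Shrinkage% = ((L_before - L_after) / L_before) * 100
Step 1: Shrinkage = 48 - 44.8 = 3.2 cm
Step 2: Shrinkage% = (3.2 / 48) * 100
Step 3: Shrinkage% = 0.066667 * 100 = 6.6667% ≈ 6.7%

6.7%


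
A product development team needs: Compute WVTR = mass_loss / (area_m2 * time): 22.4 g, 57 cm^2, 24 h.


Formula: WVTR = mass_loss / (area * time)
Step 1: Convert area: 57 cm^2 = 0.0057 m^2
Step 2: WVTR = 22.4 g / (0.0057 m^2 * 24 h)
Step 3: WVTR = 22.4 / 0.1368 = 163.7 g/m^2/h

163.7 g/m^2/h


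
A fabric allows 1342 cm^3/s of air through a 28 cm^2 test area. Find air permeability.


Formula: Air Permeability = Airflow / Test Area
AP = 1342 cm^3/s / 28 cm^2
AP = 47.9 cm^3/s/cm^2

47.9 cm^3/s/cm^2


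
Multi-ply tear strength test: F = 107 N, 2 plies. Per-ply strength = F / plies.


Formula: Per-ply strength = Total force / Number of plies
Per-ply = 107 N / 2
Per-ply = 53.5 N

53.5 N


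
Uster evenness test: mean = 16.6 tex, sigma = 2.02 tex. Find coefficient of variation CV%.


Formula: CV% = (standard deviation / mean) * 100
Step 1: Ratio = 2.02 / 16.6 = 0.121687
Step 2: CV% = 0.121687 * 100 = 12.1687% ≈ 12.2%

12.2%


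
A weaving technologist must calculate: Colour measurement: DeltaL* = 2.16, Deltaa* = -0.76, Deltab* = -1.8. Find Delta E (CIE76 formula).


Formula: Delta E = sqrt(dL*^2 + da*^2 + db*^2)
Step 1: dL*^2 = 2.16^2 = 4.6656
Step 2: da*^2 = (-0.76)^2 = 0.5776
Step 3: db*^2 = (-1.8)^2 = 3.24
Step 4: Sum = 4.6656 + 0.5776 + 3.24 = 8.4832
Step 5: Delta E = sqrt(8.4832) = 2.91

2.91 Delta E


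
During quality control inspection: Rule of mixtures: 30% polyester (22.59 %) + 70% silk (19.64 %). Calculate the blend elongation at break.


Formula: Blend property = (fraction_A * property_A) + (fraction_B * property_B)
Step 1: Contribution A = 30/100 * 22.59 % = 6.777 %
Step 2: Contribution B = 70/100 * 19.64 % = 13.748 %
Step 3: Blend elongation at break = 6.777 + 13.748 = 20.525 %

20.525 %


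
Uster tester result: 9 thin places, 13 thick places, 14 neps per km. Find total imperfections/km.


Formula: Total = thin places + thick places + neps
Total = 9 + 13 + 14
Total = 36 imperfections/km

36 imperfections/km


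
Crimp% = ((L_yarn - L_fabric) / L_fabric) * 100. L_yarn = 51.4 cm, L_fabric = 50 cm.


Formula: Crimp% = ((L_yarn - L_fabric) / L_fabric) * 100
Step 1: Extension = 51.4 - 50 = 1.4 cm
Step 2: Crimp% = (1.4 / 50) * 100
Step 3: Crimp% = 0.028 * 100 = 2.8%

2.8%


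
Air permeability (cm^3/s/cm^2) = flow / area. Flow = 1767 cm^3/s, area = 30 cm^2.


Formula: Air Permeability = Airflow / Test Area
AP = 1767 cm^3/s / 30 cm^2
AP = 58.9 cm^3/s/cm^2

58.9 cm^3/s/cm^2


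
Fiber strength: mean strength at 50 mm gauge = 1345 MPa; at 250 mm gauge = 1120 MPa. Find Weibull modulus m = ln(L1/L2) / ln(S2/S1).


Formula: m = ln(L1/L2) / ln(S2/S1)
Step 1: ln(L1/L2) = ln(50/250) = -1.60944
Step 2: S2/S1 = 1120/1345 = 0.83271
Step 3: ln(S2/S1) = ln(0.83271) = -0.18307
Step 4: m = -1.60944 / -0.18307 = 8.79

8.79 (Weibull m)


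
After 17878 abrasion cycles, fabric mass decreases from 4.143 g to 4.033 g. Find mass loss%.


Formula: Mass loss% = ((m_before - m_after) / m_before) * 100
Step 1: Mass loss = 4.143 - 4.033 = 0.11 g
Step 2: Ratio = 0.11 / 4.143 = 0.0265508
Step 3: Mass loss% = 0.0265508 * 100 = 2.65508% ≈ 2.66%

2.66%


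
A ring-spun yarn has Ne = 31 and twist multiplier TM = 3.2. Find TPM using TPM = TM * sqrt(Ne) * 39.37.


Formula: TPM = TM * sqrt(Ne) * 39.37
Step 1: sqrt(Ne) = sqrt(31) = 5.5678
Step 2: TM * sqrt(Ne) = 3.2 * 5.5678 = 17.817
Step 3: TPM = 17.817 * 39.37 = 701 twists/m

701 twists/m


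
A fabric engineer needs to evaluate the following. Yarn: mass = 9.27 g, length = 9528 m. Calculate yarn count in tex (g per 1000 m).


Formula: Tex = (mass_g / length_m) * 1000
Substituting: Tex = (9.27 / 9528) * 1000
Intermediate: 9.27 / 9528 = 0.00097292 g/m
Tex = 0.00097292 * 1000 = 0.97 tex

0.97 tex


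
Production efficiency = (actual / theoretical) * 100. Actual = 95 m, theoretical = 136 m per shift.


Formula: Efficiency% = (Actual output / Theoretical output) * 100
Efficiency% = (95 / 136) * 100
Efficiency% = 0.698529 * 100 = 69.8529% ≈ 69.9%

69.9%


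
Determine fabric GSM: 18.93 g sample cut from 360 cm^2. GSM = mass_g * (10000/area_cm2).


Formula: GSM = mass_g / area_m2
Step 1: Convert area: 360 cm^2 = 360 / 10000 = 0.036 m^2
Step 2: GSM = 18.93 g / 0.036 m^2 = 525.8 g/m^2

525.8 g/m^2


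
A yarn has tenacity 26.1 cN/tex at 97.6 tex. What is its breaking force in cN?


Formula: Breaking force = Tenacity * Linear density
F = 26.1 cN/tex * 97.6 tex
F = 2547.36 cN

2547.36 cN


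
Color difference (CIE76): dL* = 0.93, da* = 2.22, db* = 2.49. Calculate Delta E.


Formula: Delta E = sqrt(dL*^2 + da*^2 + db*^2)
Step 1: dL*^2 = 0.93^2 = 0.8649
Step 2: da*^2 = 2.22^2 = 4.9284
Step 3: db*^2 = 2.49^2 = 6.2001
Step 4: Sum = 0.8649 + 4.9284 + 6.2001 = 11.9934
Step 5: Delta E = sqrt(11.9934) = 3.46

3.46 Delta E


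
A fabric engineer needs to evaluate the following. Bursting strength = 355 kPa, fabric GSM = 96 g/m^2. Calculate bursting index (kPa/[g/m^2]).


Formula: Bursting Index = Bursting Strength / Fabric GSM
BI = 355 kPa / 96 g/m^2
BI = 3.698 kPa/(g/m^2)

3.698 kPa/(g/m^2)


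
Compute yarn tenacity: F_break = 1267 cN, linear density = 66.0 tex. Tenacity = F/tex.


Formula: Tenacity = Breaking force / Linear density
Tenacity = 1267 cN / 66.0 tex
Tenacity = 19.20 cN/tex

19.20 cN/tex


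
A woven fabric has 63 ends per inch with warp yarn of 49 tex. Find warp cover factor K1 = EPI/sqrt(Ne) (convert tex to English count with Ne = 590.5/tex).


Formula: K1 = EPI / sqrt(Ne), with Ne = 590.5 / tex_warp
Step 1: Ne = 590.5 / 49 = 12.051
Step 2: sqrt(Ne) = sqrt(12.051) = 3.4715
Step 3: K1 = 63 / 3.4715 = 18.1

18.1


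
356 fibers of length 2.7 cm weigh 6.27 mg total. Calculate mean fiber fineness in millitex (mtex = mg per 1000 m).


Formula: fineness (mtex) = mass (mg) / total length (km) = (mass_mg / total_length_m) * 1000
Step 1: Convert fiber length: 2.7 cm = 0.027 m
Step 2: Total fiber length = 356 * 0.027 = 9.612 m
Step 3: Linear density = 6.27 mg / 9.612 m = 0.6523 mg/m
Step 4: fineness = 0.6523 * 1000 = 652.3 mtex

652.3 mtex


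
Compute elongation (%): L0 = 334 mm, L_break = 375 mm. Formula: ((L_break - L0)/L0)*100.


Formula: Elongation (%) = ((L_break - L0) / L0) * 100
Step 1: Extension = 375 - 334 = 41 mm
Step 2: Elongation = (41 / 334) * 100
Step 3: Elongation = 0.122754 * 100 = 12.2754% ≈ 12.3%

12.3%


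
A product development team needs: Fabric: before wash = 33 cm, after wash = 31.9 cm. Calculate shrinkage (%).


Formula: Shrinkage% = ((L_before - L_after) / L_before) * 100
Step 1: Shrinkage = 33 - 31.9 = 1.1 cm
Step 2: Shrinkage% = (1.1 / 33) * 100
Step 3: Shrinkage% = 0.033333 * 100 = 3.3333% ≈ 3.3%

3.3%


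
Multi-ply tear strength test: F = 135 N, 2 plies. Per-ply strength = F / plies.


Formula: Per-ply strength = Total force / Number of plies
Per-ply = 135 N / 2
Per-ply = 67.5 N

67.5 N


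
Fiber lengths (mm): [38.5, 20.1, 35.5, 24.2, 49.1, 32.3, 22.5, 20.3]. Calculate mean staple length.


Formula: Mean = sum of lengths / count
Sum = 38.5 + 20.1 + 35.5 + 24.2 + 49.1 + 32.3 + 22.5 + 20.3
Sum = 242.5 mm
Mean = 242.5 / 8 = 30.31 mm

30.31 mm


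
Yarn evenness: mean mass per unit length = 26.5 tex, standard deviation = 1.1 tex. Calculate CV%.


Formula: CV% = (standard deviation / mean) * 100
Step 1: Ratio = 1.1 / 26.5 = 0.041509
Step 2: CV% = 0.041509 * 100 = 4.1509% ≈ 4.2%

4.2%


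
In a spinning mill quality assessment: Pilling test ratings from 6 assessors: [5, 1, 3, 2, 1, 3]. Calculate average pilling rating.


Formula: Mean = sum / count
Sum = 5 + 1 + 3 + 2 + 1 + 3 = 15
Mean = 15 / 6 = 2.5

2.5


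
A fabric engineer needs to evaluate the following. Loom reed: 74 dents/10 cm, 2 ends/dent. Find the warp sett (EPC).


Formula: EPC = (dents per 10 cm * ends per dent) / 10
Step 1: Total ends per 10 cm = 74 * 2 = 148
Step 2: EPC = 148 / 10 = 14.8 ends/cm

14.8 ends/cm


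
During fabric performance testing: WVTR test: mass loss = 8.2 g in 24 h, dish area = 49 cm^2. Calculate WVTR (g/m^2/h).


Formula: WVTR = mass_loss / (area * time)
Step 1: Convert area: 49 cm^2 = 0.0049 m^2
Step 2: WVTR = 8.2 g / (0.0049 m^2 * 24 h)
Step 3: WVTR = 8.2 / 0.1176 = 69.7 g/m^2/h

69.7 g/m^2/h


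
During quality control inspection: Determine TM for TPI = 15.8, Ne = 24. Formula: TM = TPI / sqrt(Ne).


Formula: TM = TPI / sqrt(Ne)
Step 1: sqrt(Ne) = sqrt(24) = 4.899
Step 2: TM = 15.8 / 4.899 = 3.23

3.23 TM


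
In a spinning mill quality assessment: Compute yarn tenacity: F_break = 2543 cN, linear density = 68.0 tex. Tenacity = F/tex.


Formula: Tenacity = Breaking force / Linear density
Tenacity = 2543 cN / 68.0 tex
Tenacity = 37.40 cN/tex

37.40 cN/tex


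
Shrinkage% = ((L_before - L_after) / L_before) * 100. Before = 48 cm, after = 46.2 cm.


Formula: Shrinkage% = ((L_before - L_after) / L_before) * 100
Step 1: Shrinkage = 48 - 46.2 = 1.8 cm
Step 2: Shrinkage% = (1.8 / 48) * 100
Step 3: Shrinkage% = 0.0375 * 100 = 3.75% ≈ 3.8%

3.8%


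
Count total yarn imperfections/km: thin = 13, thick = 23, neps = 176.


Formula: Total = thin places + thick places + neps
Total = 13 + 23 + 176
Total = 212 imperfections/km

212 imperfections/km


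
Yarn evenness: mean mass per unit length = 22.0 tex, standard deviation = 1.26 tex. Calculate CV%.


Formula: CV% = (standard deviation / mean) * 100
Step 1: Ratio = 1.26 / 22.0 = 0.057273
Step 2: CV% = 0.057273 * 100 = 5.7273% ≈ 5.7%

5.7%


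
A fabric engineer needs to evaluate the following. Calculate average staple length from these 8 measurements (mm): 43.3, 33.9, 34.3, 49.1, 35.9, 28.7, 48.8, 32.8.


Formula: Mean = sum of lengths / count
Sum = 43.3 + 33.9 + 34.3 + 49.1 + 35.9 + 28.7 + 48.8 + 32.8
Sum = 306.8 mm
Mean = 306.8 / 8 = 38.35 mm

38.35 mm


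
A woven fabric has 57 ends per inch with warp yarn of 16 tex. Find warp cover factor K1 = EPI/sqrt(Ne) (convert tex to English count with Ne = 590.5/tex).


Formula: K1 = EPI / sqrt(Ne), with Ne = 590.5 / tex_warp
Step 1: Ne = 590.5 / 16 = 36.906
Step 2: sqrt(Ne) = sqrt(36.906) = 6.075
Step 3: K1 = 57 / 6.075 = 9.4

9.4


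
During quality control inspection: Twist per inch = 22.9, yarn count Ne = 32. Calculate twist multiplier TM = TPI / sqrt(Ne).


Formula: TM = TPI / sqrt(Ne)
Step 1: sqrt(Ne) = sqrt(32) = 5.6569
Step 2: TM = 22.9 / 5.6569 = 4.05

4.05 TM


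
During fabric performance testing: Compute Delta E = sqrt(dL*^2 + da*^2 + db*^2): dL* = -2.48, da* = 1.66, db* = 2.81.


Formula: Delta E = sqrt(dL*^2 + da*^2 + db*^2)
Step 1: dL*^2 = (-2.48)^2 = 6.1504
Step 2: da*^2 = 1.66^2 = 2.7556
Step 3: db*^2 = 2.81^2 = 7.8961
Step 4: Sum = 6.1504 + 2.7556 + 7.8961 = 16.8021
Step 5: Delta E = sqrt(16.8021) = 4.1

4.1 Delta E


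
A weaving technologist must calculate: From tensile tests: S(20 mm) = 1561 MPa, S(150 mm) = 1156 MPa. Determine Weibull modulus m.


Formula: m = ln(L1/L2) / ln(S2/S1)
Step 1: ln(L1/L2) = ln(20/150) = -2.01490
Step 2: S2/S1 = 1156/1561 = 0.74055
Step 3: ln(S2/S1) = ln(0.74055) = -0.30036
Step 4: m = -2.01490 / -0.30036 = 6.71

6.71 (Weibull m)


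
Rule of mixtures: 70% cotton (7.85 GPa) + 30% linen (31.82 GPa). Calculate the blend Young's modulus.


Formula: Blend property = (fraction_A * property_A) + (fraction_B * property_B)
Step 1: Contribution A = 70/100 * 7.85 GPa = 5.495 GPa
Step 2: Contribution B = 30/100 * 31.82 GPa = 9.546 GPa
Step 3: Blend Young's modulus = 5.495 + 9.546 = 15.041 GPa

15.041 GPa


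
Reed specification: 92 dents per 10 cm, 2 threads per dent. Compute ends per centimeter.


Formula: EPC = (dents per 10 cm * ends per dent) / 10
Step 1: Total ends per 10 cm = 92 * 2 = 184
Step 2: EPC = 184 / 10 = 18.4 ends/cm

18.4 ends/cm


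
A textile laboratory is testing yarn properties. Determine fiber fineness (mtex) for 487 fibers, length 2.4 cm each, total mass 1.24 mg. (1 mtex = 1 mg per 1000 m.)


Formula: fineness (mtex) = mass (mg) / total length (km) = (mass_mg / total_length_m) * 1000
Step 1: Convert fiber length: 2.4 cm = 0.024 m
Step 2: Total fiber length = 487 * 0.024 = 11.688 m
Step 3: Linear density = 1.24 mg / 11.688 m = 0.1061 mg/m
Step 4: fineness = 0.1061 * 1000 = 106.1 mtex

106.1 mtex


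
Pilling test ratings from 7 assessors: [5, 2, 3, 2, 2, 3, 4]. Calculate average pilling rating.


Formula: Mean = sum / count
Sum = 5 + 2 + 3 + 2 + 2 + 3 + 4 = 21
Mean = 21 / 7 = 3.0

3.0


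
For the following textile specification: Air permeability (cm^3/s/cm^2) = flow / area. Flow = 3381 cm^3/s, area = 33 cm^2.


Formula: Air Permeability = Airflow / Test Area
AP = 3381 cm^3/s / 33 cm^2
AP = 102.5 cm^3/s/cm^2

102.5 cm^3/s/cm^2


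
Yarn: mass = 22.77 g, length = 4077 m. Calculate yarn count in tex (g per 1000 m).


Formula: Tex = (mass_g / length_m) * 1000
Substituting: Tex = (22.77 / 4077) * 1000
Intermediate: 22.77 / 4077 = 0.00558499 g/m
Tex = 0.00558499 * 1000 = 5.58 tex

5.58 tex


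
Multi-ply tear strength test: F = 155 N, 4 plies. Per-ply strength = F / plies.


Formula: Per-ply strength = Total force / Number of plies
Per-ply = 155 N / 4
Per-ply = 38.75 N

38.75 N


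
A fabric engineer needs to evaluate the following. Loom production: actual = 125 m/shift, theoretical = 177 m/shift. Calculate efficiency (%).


Formula: Efficiency% = (Actual output / Theoretical output) * 100
Efficiency% = (125 / 177) * 100
Efficiency% = 0.706215 * 100 = 70.6215% ≈ 70.6%

70.6%


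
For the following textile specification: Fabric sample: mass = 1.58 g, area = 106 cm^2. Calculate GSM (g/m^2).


Formula: GSM = mass_g / area_m2
Step 1: Convert area: 106 cm^2 = 106 / 10000 = 0.0106 m^2
Step 2: GSM = 1.58 g / 0.0106 m^2 = 149.1 g/m^2

149.1 g/m^2


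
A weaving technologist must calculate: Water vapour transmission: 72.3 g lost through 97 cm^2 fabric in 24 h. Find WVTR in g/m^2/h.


Formula: WVTR = mass_loss / (area * time)
Step 1: Convert area: 97 cm^2 = 0.0097 m^2
Step 2: WVTR = 72.3 g / (0.0097 m^2 * 24 h)
Step 3: WVTR = 72.3 / 0.2328 = 310.6 g/m^2/h

310.6 g/m^2/h


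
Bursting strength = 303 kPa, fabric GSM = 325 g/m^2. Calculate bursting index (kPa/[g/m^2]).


Formula: Bursting Index = Bursting Strength / Fabric GSM
BI = 303 kPa / 325 g/m^2
BI = 0.932 kPa/(g/m^2)

0.932 kPa/(g/m^2)


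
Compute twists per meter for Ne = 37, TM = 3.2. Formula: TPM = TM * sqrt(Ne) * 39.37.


Formula: TPM = TM * sqrt(Ne) * 39.37
Step 1: sqrt(Ne) = sqrt(37) = 6.0828
Step 2: TM * sqrt(Ne) = 3.2 * 6.0828 = 19.465
Step 3: TPM = 19.465 * 39.37 = 766 twists/m

766 twists/m


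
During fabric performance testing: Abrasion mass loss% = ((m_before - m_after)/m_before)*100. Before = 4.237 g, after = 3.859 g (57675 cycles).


Formula: Mass loss% = ((m_before - m_after) / m_before) * 100
Step 1: Mass loss = 4.237 - 3.859 = 0.378 g
Step 2: Ratio = 0.378 / 4.237 = 0.0892141
Step 3: Mass loss% = 0.0892141 * 100 = 8.92141% ≈ 8.92%

8.92%


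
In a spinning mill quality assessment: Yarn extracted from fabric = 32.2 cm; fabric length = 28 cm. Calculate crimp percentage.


Formula: Crimp% = ((L_yarn - L_fabric) / L_fabric) * 100
Step 1: Extension = 32.2 - 28 = 4.2 cm
Step 2: Crimp% = (4.2 / 28) * 100
Step 3: Crimp% = 0.15 * 100 = 15.0%

15.0%


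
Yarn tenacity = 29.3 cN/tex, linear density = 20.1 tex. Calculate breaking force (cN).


Formula: Breaking force = Tenacity * Linear density
F = 29.3 cN/tex * 20.1 tex
F = 588.93 cN

588.93 cN


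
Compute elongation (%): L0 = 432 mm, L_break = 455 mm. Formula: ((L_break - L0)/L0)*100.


Formula: Elongation (%) = ((L_break - L0) / L0) * 100
Step 1: Extension = 455 - 432 = 23 mm
Step 2: Elongation = (23 / 432) * 100
Step 3: Elongation = 0.053241 * 100 = 5.3241% ≈ 5.3%

5.3%


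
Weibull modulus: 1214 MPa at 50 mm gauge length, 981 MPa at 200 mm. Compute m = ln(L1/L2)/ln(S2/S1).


Formula: m = ln(L1/L2) / ln(S2/S1)
Step 1: ln(L1/L2) = ln(50/200) = -1.38629
Step 2: S2/S1 = 981/1214 = 0.80807
Step 3: ln(S2/S1) = ln(0.80807) = -0.21311
Step 4: m = -1.38629 / -0.21311 = 6.51

6.51 (Weibull m)


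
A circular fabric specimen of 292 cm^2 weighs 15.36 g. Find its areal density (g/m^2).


Formula: GSM = mass_g / area_m2
Step 1: Convert area: 292 cm^2 = 292 / 10000 = 0.0292 m^2
Step 2: GSM = 15.36 g / 0.0292 m^2 = 526.0 g/m^2

526.0 g/m^2


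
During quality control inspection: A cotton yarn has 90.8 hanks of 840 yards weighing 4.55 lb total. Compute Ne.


Formula: Ne = hanks / mass_lb
Substituting: Ne = 90.8 / 4.55
Ne = 20.0

20.0 Ne


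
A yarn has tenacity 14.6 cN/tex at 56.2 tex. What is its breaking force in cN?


Formula: Breaking force = Tenacity * Linear density
F = 14.6 cN/tex * 56.2 tex
F = 820.52 cN

820.52 cN


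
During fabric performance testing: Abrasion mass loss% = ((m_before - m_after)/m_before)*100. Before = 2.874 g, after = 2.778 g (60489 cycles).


Formula: Mass loss% = ((m_before - m_after) / m_before) * 100
Step 1: Mass loss = 2.874 - 2.778 = 0.096 g
Step 2: Ratio = 0.096 / 2.874 = 0.0334029
Step 3: Mass loss% = 0.0334029 * 100 = 3.34029% ≈ 3.34%

3.34%


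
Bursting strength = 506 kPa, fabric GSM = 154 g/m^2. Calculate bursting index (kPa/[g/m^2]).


Formula: Bursting Index = Bursting Strength / Fabric GSM
BI = 506 kPa / 154 g/m^2
BI = 3.286 kPa/(g/m^2)

3.286 kPa/(g/m^2)


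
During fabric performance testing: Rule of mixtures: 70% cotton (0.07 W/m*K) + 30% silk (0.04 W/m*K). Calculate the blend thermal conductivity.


Formula: Blend property = (fraction_A * property_A) + (fraction_B * property_B)
Step 1: Contribution A = 70/100 * 0.07 W/m*K = 0.049 W/m*K
Step 2: Contribution B = 30/100 * 0.04 W/m*K = 0.012 W/m*K
Step 3: Blend thermal conductivity = 0.049 + 0.012 = 0.061 W/m*K

0.061 W/m*K


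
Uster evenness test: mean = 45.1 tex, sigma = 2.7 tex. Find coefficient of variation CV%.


Formula: CV% = (standard deviation / mean) * 100
Step 1: Ratio = 2.7 / 45.1 = 0.059867
Step 2: CV% = 0.059867 * 100 = 5.9867% ≈ 6.0%

6.0%


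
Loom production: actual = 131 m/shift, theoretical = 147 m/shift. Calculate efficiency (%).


Formula: Efficiency% = (Actual output / Theoretical output) * 100
Efficiency% = (131 / 147) * 100
Efficiency% = 0.891156 * 100 = 89.1156% ≈ 89.1%

89.1%


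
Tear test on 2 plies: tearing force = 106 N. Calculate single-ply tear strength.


Formula: Per-ply strength = Total force / Number of plies
Per-ply = 106 N / 2
Per-ply = 53 N

53 N


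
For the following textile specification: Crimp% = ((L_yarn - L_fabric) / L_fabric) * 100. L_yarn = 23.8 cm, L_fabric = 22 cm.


Formula: Crimp% = ((L_yarn - L_fabric) / L_fabric) * 100
Step 1: Extension = 23.8 - 22 = 1.8 cm
Step 2: Crimp% = (1.8 / 22) * 100
Step 3: Crimp% = 0.081818 * 100 = 8.1818% ≈ 8.2%

8.2%


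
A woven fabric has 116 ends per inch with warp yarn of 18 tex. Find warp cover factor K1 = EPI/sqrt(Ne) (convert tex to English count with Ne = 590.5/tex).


Formula: K1 = EPI / sqrt(Ne), with Ne = 590.5 / tex_warp
Step 1: Ne = 590.5 / 18 = 32.806
Step 2: sqrt(Ne) = sqrt(32.806) = 5.7277
Step 3: K1 = 116 / 5.7277 = 20.3

20.3


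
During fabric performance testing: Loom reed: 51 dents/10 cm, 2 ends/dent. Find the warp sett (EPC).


Formula: EPC = (dents per 10 cm * ends per dent) / 10
Step 1: Total ends per 10 cm = 51 * 2 = 102
Step 2: EPC = 102 / 10 = 10.2 ends/cm

10.2 ends/cm


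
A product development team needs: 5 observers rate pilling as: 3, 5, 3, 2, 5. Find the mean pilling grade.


Formula: Mean = sum / count
Sum = 3 + 5 + 3 + 2 + 5 = 18
Mean = 18 / 5 = 3.6

3.6


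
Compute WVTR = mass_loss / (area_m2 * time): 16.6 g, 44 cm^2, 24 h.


Formula: WVTR = mass_loss / (area * time)
Step 1: Convert area: 44 cm^2 = 0.0044 m^2
Step 2: WVTR = 16.6 g / (0.0044 m^2 * 24 h)
Step 3: WVTR = 16.6 / 0.1056 = 157.2 g/m^2/h

157.2 g/m^2/h


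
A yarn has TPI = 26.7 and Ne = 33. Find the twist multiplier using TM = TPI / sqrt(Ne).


Formula: TM = TPI / sqrt(Ne)
Step 1: sqrt(Ne) = sqrt(33) = 5.7446
Step 2: TM = 26.7 / 5.7446 = 4.65

4.65 TM


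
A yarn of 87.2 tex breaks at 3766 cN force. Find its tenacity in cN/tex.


Formula: Tenacity = Breaking force / Linear density
Tenacity = 3766 cN / 87.2 tex
Tenacity = 43.19 cN/tex

43.19 cN/tex


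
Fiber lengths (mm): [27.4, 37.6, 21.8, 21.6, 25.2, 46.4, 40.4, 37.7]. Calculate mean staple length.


Formula: Mean = sum of lengths / count
Sum = 27.4 + 37.6 + 21.8 + 21.6 + 25.2 + 46.4 + 40.4 + 37.7
Sum = 258.1 mm
Mean = 258.1 / 8 = 32.26 mm

32.26 mm


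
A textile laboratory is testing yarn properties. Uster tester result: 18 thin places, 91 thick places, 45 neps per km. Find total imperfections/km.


Formula: Total = thin places + thick places + neps
Total = 18 + 91 + 45
Total = 154 imperfections/km

154 imperfections/km


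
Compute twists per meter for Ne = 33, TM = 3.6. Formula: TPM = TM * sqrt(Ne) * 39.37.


Formula: TPM = TM * sqrt(Ne) * 39.37
Step 1: sqrt(Ne) = sqrt(33) = 5.7446
Step 2: TM * sqrt(Ne) = 3.6 * 5.7446 = 20.6806
Step 3: TPM = 20.6806 * 39.37 = 814 twists/m

814 twists/m
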